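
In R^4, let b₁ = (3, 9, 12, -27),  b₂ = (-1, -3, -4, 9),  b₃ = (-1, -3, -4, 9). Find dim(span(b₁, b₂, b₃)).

Form the matrix with b₁, b₂, b₃ as columns and reduce.
There is 1 pivot column, so rank = 1.

dim = 1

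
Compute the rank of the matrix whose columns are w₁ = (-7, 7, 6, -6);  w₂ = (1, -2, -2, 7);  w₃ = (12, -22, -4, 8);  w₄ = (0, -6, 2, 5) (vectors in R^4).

Put the 4×4 matrix [w₁|w₂|w₃|w₄] into echelon form.
The echelon form has 3 nonzero rows, so the rank is 3.

3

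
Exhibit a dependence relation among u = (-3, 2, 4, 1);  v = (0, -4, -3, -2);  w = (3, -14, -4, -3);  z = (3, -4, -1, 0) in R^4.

u + 2v - w + 2z = 0

Row-reduce the matrix with u, v, w, z as columns; the null space gives the coefficients.
The free variable yields coefficients (1, 2, -1, 2) (any nonzero multiple also works).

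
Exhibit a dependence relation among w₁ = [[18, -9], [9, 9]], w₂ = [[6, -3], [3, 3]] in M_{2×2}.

Pass to coordinate vectors relative to the basis {E₁₁, E₁₂, E₂₁, E₂₂}.
Set up α₁w₁ + α₂w₂ = 0 and solve the homogeneous system.
The free variable yields coefficients (1, -3) (any nonzero multiple also works).

w₁ - 3w₂ = 0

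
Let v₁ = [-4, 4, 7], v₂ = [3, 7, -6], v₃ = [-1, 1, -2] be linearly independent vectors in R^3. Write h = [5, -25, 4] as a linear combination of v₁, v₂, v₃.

Set up the augmented matrix [v₁ | v₂ | v₃ | h] and row-reduce.
Row-reducing the augmented matrix gives the unique coefficients (c₁, c₂, c₃) = (-2, -2, -3).

h = -2v₁ - 2v₂ - 3v₃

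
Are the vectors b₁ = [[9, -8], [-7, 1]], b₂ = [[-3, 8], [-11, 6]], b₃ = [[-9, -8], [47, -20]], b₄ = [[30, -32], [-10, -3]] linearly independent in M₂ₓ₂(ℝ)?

linearly dependent

Write each element as a coordinate vector in ℝ⁴ using {E₁₁, E₁₂, E₂₁, E₂₂}.
Row-reduce the matrix whose columns are b₁, b₂, b₃, b₄.
The reduction yields 2 nonzero rows, so the rank is 2.
Since rank 2 < 4, the set is linearly dependent.
Indeed 2b₁ + 3b₂ + b₃ = 0.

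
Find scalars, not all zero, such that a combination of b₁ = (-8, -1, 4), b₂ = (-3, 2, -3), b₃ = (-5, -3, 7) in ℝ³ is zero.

Set up α₁b₁ + … + α₃b₃ = 0 and solve the homogeneous system.
A generator of the null space is (1, -1, -1).

b₁ - b₂ - b₃ = 0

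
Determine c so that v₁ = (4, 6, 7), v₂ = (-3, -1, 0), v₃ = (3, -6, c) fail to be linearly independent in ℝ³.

c = -21/2

Dependence holds iff the 3×3 matrix [v₁ v₂ v₃] is singular.
Cofactor expansion gives det = 14*c + 147.
This vanishes exactly when c = -21/2.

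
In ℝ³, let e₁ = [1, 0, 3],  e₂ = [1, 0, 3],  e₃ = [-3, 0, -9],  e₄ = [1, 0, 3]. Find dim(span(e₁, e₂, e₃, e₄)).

Put the 3×4 matrix [e₁|e₂|e₃|e₄] into echelon form.
Reduction leaves 1 leading entry, giving rank 1.
(With 4 elements in a 3-dimensional space the rank is at most 3.)

dim = 1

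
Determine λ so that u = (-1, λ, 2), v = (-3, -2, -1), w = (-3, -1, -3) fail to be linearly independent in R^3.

The vectors are dependent exactly when the determinant of the matrix with rows u, v, w vanishes.
Expanding, det = -6*λ - 11.
Solving -6*λ - 11 = 0 yields λ = -11/6.

λ = -11/6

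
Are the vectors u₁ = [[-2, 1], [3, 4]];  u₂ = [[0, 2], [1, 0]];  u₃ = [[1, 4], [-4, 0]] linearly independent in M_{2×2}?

Write each element as a coordinate vector in ℝ⁴ using {E₁₁, E₁₂, E₂₁, E₂₂}.
Row-reduce the matrix whose columns are u₁, u₂, u₃.
The reduction yields 3 nonzero rows, so the rank is 3.
Since rank = 3 (the number of vectors), the set is linearly independent.

linearly independent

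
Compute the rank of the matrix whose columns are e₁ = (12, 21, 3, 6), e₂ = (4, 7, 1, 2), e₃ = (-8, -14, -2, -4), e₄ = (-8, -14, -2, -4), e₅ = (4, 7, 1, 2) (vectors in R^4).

1

Put the 4×5 matrix [e₁|e₂|e₃|e₄|e₅] into echelon form.
Exactly 1 pivot survives; hence the rank is 1.
(With 5 elements in a 4-dimensional space the rank is at most 4.)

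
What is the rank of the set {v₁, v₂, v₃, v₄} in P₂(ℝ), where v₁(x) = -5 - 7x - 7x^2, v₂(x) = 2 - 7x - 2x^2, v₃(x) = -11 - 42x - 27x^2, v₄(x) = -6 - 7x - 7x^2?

Pass to coordinate vectors with respect to the basis {1, x, x^2}.
Form the matrix with v₁, v₂, v₃, v₄ as columns and reduce.
Exactly 3 pivots survive; hence the rank is 3.
(With 4 elements in a 3-dimensional space the rank is at most 3.)

3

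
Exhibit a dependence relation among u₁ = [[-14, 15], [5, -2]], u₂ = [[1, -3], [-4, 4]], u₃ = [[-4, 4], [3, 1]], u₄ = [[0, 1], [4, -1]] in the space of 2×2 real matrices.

Pass to coordinate vectors relative to the basis {E₁₁, E₁₂, E₂₁, E₂₂}.
Solve the homogeneous system with u₁, u₂, u₃, u₄ as columns by row-reducing the coefficient matrix.
The free variable yields coefficients (1, 2, -3, 3) (any nonzero multiple also works).

u₁ + 2u₂ - 3u₃ + 3u₄ = 0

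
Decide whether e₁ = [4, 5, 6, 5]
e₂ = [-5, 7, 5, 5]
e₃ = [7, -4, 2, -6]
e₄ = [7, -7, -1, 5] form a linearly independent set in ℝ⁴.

linearly independent

Place the vectors as rows of a 4×4 matrix and reduce to echelon form.
The reduction yields 4 nonzero rows, so the rank is 4.
Since rank = 4 (the number of vectors), the set is linearly independent.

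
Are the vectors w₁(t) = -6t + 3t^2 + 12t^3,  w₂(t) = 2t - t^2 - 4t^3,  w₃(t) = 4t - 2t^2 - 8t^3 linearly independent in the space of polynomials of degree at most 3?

Write each element as a coordinate vector in ℝ⁴ using {1, t, …, t^3}.
One vector is a scalar multiple of another, so the set is dependent.

linearly dependent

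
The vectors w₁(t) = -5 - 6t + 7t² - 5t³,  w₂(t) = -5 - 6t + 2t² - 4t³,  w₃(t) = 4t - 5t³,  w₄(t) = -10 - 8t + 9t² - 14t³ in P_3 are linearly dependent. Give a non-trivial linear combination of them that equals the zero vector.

Write each element as a vector in ℝ⁴ using {1, t, …, t³}.
Row-reduce the matrix with w₁, w₂, w₃, w₄ as columns; the null space gives the coefficients.
One solution (up to scaling) is (1, 1, 1, -1).

w₁ + w₂ + w₃ - w₄ = 0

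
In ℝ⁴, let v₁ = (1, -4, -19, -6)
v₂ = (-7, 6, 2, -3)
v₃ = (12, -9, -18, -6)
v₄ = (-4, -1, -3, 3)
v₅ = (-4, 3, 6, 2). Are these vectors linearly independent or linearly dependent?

linearly dependent

There are 5 vectors in a 4-dimensional space, so they cannot be linearly independent.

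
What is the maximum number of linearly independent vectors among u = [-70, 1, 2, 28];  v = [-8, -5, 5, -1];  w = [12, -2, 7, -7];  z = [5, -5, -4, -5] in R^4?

3

Row-reduce the 4×4 matrix with these as rows.
Reduction leaves 3 leading entries, giving rank 3.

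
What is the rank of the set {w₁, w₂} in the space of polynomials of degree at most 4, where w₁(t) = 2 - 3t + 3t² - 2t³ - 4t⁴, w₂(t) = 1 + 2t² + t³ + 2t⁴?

Represent each element by its coordinate vector in ℝ⁵.
Put the 5×2 matrix [w₁|w₂] into echelon form.
Reduction leaves 2 leading entries, giving rank 2.

rank 2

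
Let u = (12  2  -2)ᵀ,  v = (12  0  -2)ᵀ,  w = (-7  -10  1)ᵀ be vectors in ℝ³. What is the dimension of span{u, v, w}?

Form the matrix with u, v, w as columns and reduce.
There are 3 pivot columns, so rank = 3.

3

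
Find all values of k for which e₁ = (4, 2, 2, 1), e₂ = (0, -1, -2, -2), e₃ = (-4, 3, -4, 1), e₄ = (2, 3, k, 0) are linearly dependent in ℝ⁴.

The vectors are dependent exactly when the determinant of the matrix with rows e₁, e₂, e₃, e₄ vanishes.
Expanding, det = -32*k - 56.
Solving -32*k - 56 = 0 yields k = -7/4.

k = -7/4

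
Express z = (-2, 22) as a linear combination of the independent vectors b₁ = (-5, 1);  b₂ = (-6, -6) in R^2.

Solve the system with b₁, b₂ as columns and z as the right-hand side.
Row-reducing the augmented matrix gives the unique coefficients (c₁, c₂) = (4, -3).

z = 4b₁ - 3b₂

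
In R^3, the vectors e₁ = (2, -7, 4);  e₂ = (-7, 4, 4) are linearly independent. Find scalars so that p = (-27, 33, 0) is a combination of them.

Set up the augmented matrix [e₁ | e₂ | p] and row-reduce.
Row-reducing the augmented matrix gives the unique coefficients (a₁, a₂) = (-3, 3).

p = -3e₁ + 3e₂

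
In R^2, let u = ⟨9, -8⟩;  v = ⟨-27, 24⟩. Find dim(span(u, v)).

Row-reduce the 2×2 matrix with these as rows.
Exactly 1 pivot survives; hence the rank is 1.

1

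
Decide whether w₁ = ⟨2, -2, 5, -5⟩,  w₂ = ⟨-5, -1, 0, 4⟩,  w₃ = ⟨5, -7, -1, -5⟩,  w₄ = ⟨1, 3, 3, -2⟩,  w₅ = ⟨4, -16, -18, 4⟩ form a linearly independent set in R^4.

linearly dependent

There are 5 vectors in a 4-dimensional space, so they cannot be linearly independent.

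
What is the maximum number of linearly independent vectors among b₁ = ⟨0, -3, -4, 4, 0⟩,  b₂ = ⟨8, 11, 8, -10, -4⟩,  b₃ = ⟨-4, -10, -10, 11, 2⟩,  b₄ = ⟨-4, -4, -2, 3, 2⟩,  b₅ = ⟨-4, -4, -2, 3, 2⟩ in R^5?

2

Apply Gaussian elimination to the matrix whose rows are b₁, b₂, b₃, b₄, b₅.
There are 2 pivot columns, so rank = 2.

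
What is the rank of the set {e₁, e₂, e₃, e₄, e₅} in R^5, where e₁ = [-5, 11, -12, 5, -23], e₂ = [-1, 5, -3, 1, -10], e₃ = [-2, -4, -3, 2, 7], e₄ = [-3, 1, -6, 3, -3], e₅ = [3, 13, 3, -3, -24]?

Apply Gaussian elimination to the matrix whose rows are e₁, e₂, e₃, e₄, e₅.
The echelon form has 2 nonzero rows, so the rank is 2.

rank 2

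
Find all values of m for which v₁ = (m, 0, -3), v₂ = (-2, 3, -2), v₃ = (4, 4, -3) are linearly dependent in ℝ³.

The vectors are dependent exactly when the determinant of the matrix with rows v₁, v₂, v₃ vanishes.
The determinant works out to 60 - m.
This vanishes exactly when m = 60.

m = 60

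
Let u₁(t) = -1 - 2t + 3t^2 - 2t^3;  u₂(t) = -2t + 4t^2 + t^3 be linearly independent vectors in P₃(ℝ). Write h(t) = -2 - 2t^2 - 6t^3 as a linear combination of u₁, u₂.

Identify each element with its coordinate vector in ℝ⁴ via {1, t, …, t^3}.
Solve the system with u₁, u₂ as columns and h as the right-hand side.
Row-reducing the augmented matrix gives the unique coefficients (c₁, c₂) = (2, -2).

h = 2u₁ - 2u₂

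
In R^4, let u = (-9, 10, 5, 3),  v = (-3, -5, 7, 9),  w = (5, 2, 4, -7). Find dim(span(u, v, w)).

Row-reduce the 3×4 matrix with these as rows.
Reduction leaves 3 leading entries, giving rank 3.

dim = 3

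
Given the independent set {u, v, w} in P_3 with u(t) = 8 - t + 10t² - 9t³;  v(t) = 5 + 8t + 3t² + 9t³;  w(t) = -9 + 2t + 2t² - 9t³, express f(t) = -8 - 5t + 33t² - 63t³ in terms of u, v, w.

f = 3u - v + 3w

Work in coordinates with respect to the standard basis {1, t, …, t³}.
Since u, v, w are independent, the coefficients expressing f are uniquely determined by a linear system.
The system has the unique solution (a₁, a₂, a₃) = (3, -1, 3).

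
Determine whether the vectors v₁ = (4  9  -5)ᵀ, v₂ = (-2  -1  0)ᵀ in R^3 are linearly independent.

linearly independent

Row-reduce the matrix whose columns are v₁, v₂.
The reduction yields 2 nonzero rows, so the rank is 2.
Since rank = 2 (the number of vectors), the set is linearly independent.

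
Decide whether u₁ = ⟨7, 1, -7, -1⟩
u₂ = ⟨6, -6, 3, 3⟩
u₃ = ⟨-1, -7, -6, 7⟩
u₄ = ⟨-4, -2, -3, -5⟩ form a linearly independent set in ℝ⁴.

linearly independent

Row-reduce the matrix whose columns are u₁, u₂, u₃, u₄.
The reduction yields 4 nonzero rows, so the rank is 4.
Since rank = 4 (the number of vectors), the set is linearly independent.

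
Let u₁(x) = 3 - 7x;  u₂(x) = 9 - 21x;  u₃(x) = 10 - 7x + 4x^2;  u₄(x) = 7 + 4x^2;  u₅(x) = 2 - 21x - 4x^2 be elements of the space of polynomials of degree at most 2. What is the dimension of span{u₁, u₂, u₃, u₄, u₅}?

2

Use coordinates relative to {1, x, x^2}.
Form the matrix with u₁, u₂, u₃, u₄, u₅ as columns and reduce.
The echelon form has 2 nonzero rows, so the rank is 2.
(With 5 elements in a 3-dimensional space the rank is at most 3.)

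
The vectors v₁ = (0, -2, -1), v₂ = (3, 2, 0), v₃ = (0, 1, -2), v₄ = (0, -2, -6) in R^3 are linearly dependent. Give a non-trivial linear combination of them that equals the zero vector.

Solve the homogeneous system with v₁, v₂, v₃, v₄ as columns by row-reducing the coefficient matrix.
The free variable yields coefficients (2, 0, 2, -1) (any nonzero multiple also works).

2v₁ + 2v₃ - v₄ = 0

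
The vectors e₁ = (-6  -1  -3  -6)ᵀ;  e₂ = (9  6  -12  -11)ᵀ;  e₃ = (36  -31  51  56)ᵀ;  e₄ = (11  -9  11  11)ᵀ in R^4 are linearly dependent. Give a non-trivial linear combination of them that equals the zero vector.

Row-reduce the matrix with e₁, e₂, e₃, e₄ as columns; the null space gives the coefficients.
A generator of the null space is (2, 1, 1, -3).

2e₁ + e₂ + e₃ - 3e₄ = 0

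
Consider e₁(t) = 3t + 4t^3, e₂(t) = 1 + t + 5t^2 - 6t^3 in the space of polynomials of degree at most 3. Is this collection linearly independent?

linearly independent

Take coordinates with respect to the standard basis {1, t, …, t^3}.
Row-reduce the matrix whose columns are e₁, e₂.
The reduction yields 2 nonzero rows, so the rank is 2.
Since rank = 2 (the number of vectors), the set is linearly independent.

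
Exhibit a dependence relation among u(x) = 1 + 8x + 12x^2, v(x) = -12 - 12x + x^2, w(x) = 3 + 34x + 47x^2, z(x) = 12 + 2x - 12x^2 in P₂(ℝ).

Pass to coordinate vectors relative to the basis {1, x, x^2}.
Write the vectors as columns of a matrix and find a nonzero vector in its null space.
A generator of the null space is (3, -1, -1, -1).

3u - v - w - z = 0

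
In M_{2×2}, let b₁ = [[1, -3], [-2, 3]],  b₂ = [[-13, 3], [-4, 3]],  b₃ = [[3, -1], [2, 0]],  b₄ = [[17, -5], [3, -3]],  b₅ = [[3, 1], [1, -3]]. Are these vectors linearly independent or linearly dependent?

Take coordinates with respect to the standard basis {E₁₁, E₁₂, E₂₁, E₂₂}.
There are 5 vectors in a 4-dimensional space, so they cannot be linearly independent.

linearly dependent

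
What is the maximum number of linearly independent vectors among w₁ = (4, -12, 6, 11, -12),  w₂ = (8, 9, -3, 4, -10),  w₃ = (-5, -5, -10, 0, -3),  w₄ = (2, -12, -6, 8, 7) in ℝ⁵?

Form the matrix with w₁, w₂, w₃, w₄ as columns and reduce.
There are 4 pivot columns, so rank = 4.

4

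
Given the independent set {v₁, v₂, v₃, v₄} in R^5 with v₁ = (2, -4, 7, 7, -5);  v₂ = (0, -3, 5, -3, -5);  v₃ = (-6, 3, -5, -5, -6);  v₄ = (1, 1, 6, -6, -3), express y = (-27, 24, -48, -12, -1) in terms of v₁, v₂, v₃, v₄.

y = -v₁ - 3v₂ + 4v₃ - v₄

Write y = α₁v₁ + … + α₄v₄ and equate components.
Back-substitution yields (α₁, …, α₄) = (-1, -3, 4, -1).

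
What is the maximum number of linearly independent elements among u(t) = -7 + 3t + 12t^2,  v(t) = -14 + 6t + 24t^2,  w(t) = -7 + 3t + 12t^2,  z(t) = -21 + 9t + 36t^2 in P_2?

Pass to coordinate vectors with respect to the basis {1, t, t^2}.
Put the 3×4 matrix [u|v|w|z] into echelon form.
The echelon form has 1 nonzero row, so the rank is 1.
(With 4 elements in a 3-dimensional space the rank is at most 3.)

1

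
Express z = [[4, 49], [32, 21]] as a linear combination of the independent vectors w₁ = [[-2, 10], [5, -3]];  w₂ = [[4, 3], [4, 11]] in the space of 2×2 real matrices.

z = 4w₁ + 3w₂

Identify each element with its coordinate vector in ℝ⁴ via {E₁₁, E₁₂, E₂₁, E₂₂}.
Since w₁, w₂ are independent, the coefficients expressing z are uniquely determined by a linear system.
The system has the unique solution (c₁, c₂) = (4, 3).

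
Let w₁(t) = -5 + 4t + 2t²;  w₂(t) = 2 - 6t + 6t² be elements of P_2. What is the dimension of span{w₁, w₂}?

dim = 2

Pass to coordinate vectors with respect to the basis {1, t, t²}.
Apply Gaussian elimination to the matrix whose rows are w₁, w₂.
Exactly 2 pivots survive; hence the rank is 2.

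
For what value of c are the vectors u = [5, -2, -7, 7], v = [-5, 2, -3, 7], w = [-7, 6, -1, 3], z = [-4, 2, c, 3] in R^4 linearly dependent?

c = -3/4

Dependence holds iff the 4×4 matrix [u v w z] is singular.
The determinant works out to 224*c + 168.
Solving 224*c + 168 = 0 yields c = -3/4.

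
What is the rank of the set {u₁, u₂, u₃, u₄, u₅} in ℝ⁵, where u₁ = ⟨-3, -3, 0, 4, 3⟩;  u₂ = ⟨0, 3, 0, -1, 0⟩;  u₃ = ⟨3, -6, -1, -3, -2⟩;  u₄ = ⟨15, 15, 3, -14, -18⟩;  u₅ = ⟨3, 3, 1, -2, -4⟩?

Apply Gaussian elimination to the matrix whose rows are u₁, u₂, u₃, u₄, u₅.
There are 3 pivot columns, so rank = 3.

rank 3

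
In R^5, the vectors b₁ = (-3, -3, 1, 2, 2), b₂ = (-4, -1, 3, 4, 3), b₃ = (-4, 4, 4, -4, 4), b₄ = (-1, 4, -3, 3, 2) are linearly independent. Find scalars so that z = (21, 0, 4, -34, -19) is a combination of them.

Write z = a₁b₁ + … + a₄b₄ and equate components.
Back-substitution yields (a₁, …, a₄) = (-3, -3, 1, -4).

z = -3b₁ - 3b₂ + b₃ - 4b₄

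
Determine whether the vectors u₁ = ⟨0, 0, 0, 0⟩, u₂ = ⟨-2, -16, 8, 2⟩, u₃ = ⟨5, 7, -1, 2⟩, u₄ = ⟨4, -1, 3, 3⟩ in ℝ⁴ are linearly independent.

linearly dependent

One of the vectors is the zero vector, so the set is linearly dependent.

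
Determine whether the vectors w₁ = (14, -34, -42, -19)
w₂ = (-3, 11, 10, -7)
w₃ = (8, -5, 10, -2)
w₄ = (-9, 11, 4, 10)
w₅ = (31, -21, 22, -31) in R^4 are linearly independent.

There are 5 vectors in a 4-dimensional space, so they cannot be linearly independent.

linearly dependent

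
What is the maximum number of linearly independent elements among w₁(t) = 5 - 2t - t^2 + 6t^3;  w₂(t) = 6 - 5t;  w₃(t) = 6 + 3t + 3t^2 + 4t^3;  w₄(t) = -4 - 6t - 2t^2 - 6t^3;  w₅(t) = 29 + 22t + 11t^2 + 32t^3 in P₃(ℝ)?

4

Represent each element by its coordinate vector in ℝ⁴.
Put the 4×5 matrix [w₁|w₂|w₃|w₄|w₅] into echelon form.
Reduction leaves 4 leading entries, giving rank 4.
(With 5 elements in a 4-dimensional space the rank is at most 4.)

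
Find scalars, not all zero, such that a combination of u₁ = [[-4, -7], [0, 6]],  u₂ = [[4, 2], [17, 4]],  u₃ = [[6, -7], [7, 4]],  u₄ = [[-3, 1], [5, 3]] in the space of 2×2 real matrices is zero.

Take coordinates with respect to {E₁₁, E₁₂, E₂₁, E₂₂}.
Row-reduce the matrix with u₁, u₂, u₃, u₄ as columns; the null space gives the coefficients.
One solution (up to scaling) is (1, 1, -1, -2).

u₁ + u₂ - u₃ - 2u₄ = 0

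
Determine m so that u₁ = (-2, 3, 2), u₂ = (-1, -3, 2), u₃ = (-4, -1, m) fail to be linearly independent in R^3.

The set is linearly dependent precisely when det[u₁; u₂; u₃] = 0.
Expanding, det = 9*m - 50.
This vanishes exactly when m = 50/9.

m = 50/9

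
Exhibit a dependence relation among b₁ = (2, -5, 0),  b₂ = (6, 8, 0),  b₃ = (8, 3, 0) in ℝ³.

b₁ + b₂ - b₃ = 0

Row-reduce the matrix with b₁, b₂, b₃ as columns; the null space gives the coefficients.
The free variable yields coefficients (1, 1, -1) (any nonzero multiple also works).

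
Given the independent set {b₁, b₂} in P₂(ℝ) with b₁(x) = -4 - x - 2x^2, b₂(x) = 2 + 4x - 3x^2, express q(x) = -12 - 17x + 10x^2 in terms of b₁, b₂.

q = b₁ - 4b₂

Take coordinate vectors relative to {1, x, x^2}.
Write q = α₁b₁ + α₂b₂ and equate components.
The system has the unique solution (α₁, α₂) = (1, -4).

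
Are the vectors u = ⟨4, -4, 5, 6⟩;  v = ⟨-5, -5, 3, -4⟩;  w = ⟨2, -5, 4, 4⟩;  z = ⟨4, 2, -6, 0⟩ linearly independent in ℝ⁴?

Form the 4×4 matrix with these as columns; its determinant is -188.
A nonzero determinant means the columns are linearly independent.

linearly independent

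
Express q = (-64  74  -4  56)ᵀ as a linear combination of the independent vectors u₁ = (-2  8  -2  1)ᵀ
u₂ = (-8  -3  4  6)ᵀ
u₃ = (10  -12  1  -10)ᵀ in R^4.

q = 4u₁ + 2u₂ - 4u₃

Solve the system with u₁, u₂, u₃ as columns and q as the right-hand side.
The system has the unique solution (α₁, α₂, α₃) = (4, 2, -4).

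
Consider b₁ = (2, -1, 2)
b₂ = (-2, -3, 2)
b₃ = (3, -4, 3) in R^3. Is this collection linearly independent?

linearly independent

Row-reduce the matrix whose columns are b₁, b₂, b₃.
The reduction yields 3 nonzero rows, so the rank is 3.
Since rank = 3 (the number of vectors), the set is linearly independent.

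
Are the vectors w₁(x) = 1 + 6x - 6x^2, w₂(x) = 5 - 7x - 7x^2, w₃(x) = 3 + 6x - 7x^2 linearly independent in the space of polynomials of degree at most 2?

linearly independent

Take coordinates with respect to the standard basis {1, x, x^2}.
Row-reduce the matrix whose columns are w₁, w₂, w₃.
The reduction yields 3 nonzero rows, so the rank is 3.
Since rank = 3 (the number of vectors), the set is linearly independent.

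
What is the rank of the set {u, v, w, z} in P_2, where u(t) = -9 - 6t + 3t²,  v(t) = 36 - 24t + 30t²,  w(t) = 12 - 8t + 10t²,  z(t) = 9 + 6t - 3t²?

Pass to coordinate vectors with respect to the basis {1, t, t²}.
Apply Gaussian elimination to the matrix whose rows are u, v, w, z.
There are 2 pivot columns, so rank = 2.
(With 4 elements in a 3-dimensional space the rank is at most 3.)

2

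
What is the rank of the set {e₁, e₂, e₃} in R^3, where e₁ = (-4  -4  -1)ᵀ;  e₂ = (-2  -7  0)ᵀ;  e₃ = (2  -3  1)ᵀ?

Apply Gaussian elimination to the matrix whose rows are e₁, e₂, e₃.
The echelon form has 2 nonzero rows, so the rank is 2.

rank 2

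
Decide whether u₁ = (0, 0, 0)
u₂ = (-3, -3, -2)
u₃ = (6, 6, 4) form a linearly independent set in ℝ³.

One of the vectors is the zero vector, so the set is linearly dependent.

linearly dependent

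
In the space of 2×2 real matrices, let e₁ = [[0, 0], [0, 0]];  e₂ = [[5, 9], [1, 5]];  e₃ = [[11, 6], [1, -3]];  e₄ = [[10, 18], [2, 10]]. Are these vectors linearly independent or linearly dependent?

Take coordinates with respect to the standard basis {E₁₁, E₁₂, E₂₁, E₂₂}.
One of the vectors is the zero vector, so the set is linearly dependent.

linearly dependent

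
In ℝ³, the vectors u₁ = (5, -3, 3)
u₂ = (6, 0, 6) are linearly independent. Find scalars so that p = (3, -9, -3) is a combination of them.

p = 3u₁ - 2u₂

Write p = α₁u₁ + α₂u₂ and equate components.
Row-reducing the augmented matrix gives the unique coefficients (α₁, α₂) = (3, -2).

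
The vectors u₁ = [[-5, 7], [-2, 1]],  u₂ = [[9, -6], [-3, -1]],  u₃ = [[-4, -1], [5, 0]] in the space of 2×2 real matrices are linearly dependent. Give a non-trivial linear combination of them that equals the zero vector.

Pass to coordinate vectors relative to the basis {E₁₁, E₁₂, E₂₁, E₂₂}.
Write the vectors as columns of a matrix and find a nonzero vector in its null space.
The free variable yields coefficients (1, 1, 1) (any nonzero multiple also works).

u₁ + u₂ + u₃ = 0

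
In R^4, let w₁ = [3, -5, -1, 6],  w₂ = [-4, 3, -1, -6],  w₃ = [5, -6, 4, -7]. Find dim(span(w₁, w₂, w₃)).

3

Put the 4×3 matrix [w₁|w₂|w₃] into echelon form.
Reduction leaves 3 leading entries, giving rank 3.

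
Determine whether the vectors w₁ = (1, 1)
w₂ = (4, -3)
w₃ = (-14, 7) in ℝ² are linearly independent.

There are 3 vectors in a 2-dimensional space, so they cannot be linearly independent.

linearly dependent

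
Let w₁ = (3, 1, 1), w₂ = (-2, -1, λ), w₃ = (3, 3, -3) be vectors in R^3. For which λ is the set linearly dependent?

The set is linearly dependent precisely when det[w₁; w₂; w₃] = 0.
Cofactor expansion gives det = -6*λ.
Solving -6*λ = 0 yields λ = 0.

λ = 0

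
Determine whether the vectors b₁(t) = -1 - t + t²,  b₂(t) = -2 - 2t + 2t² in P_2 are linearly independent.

Take coordinates with respect to the standard basis {1, t, t²}.
Place the vectors as rows of a 2×3 matrix and reduce to echelon form.
The reduction yields 1 nonzero row, so the rank is 1.
Since rank 1 < 2, the set is linearly dependent.

linearly dependent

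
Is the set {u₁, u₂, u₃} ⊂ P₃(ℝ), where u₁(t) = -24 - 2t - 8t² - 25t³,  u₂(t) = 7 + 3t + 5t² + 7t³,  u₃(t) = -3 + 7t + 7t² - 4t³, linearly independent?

linearly dependent

Take coordinates with respect to the standard basis {1, t, …, t³}.
Place the vectors as rows of a 3×4 matrix and reduce to echelon form.
The reduction yields 2 nonzero rows, so the rank is 2.
Since rank 2 < 3, the set is linearly dependent.
Indeed u₁ + 3u₂ - u₃ = 0.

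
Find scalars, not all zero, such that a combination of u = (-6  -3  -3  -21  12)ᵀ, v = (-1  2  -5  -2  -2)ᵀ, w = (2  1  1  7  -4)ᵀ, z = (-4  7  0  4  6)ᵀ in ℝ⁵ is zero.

u + 3w = 0

Write the vectors as columns of a matrix and find a nonzero vector in its null space.
A generator of the null space is (1, 0, 3, 0).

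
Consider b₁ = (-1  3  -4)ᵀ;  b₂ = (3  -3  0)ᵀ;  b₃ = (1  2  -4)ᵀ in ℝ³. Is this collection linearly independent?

linearly independent

Place the vectors as rows of a 3×3 matrix and reduce to echelon form.
The reduction yields 3 nonzero rows, so the rank is 3.
Since rank = 3 (the number of vectors), the set is linearly independent.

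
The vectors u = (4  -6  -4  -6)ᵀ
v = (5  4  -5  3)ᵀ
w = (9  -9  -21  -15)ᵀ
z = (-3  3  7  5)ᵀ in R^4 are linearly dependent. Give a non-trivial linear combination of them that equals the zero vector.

w + 3z = 0

Solve the homogeneous system with u, v, w, z as columns by row-reducing the coefficient matrix.
The free variable yields coefficients (0, 0, 1, 3) (any nonzero multiple also works).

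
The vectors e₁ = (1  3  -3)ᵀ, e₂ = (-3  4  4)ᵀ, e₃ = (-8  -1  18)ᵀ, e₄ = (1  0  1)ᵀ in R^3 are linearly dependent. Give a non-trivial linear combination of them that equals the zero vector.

Solve the homogeneous system with e₁, e₂, e₃, e₄ as columns by row-reducing the coefficient matrix.
One solution (up to scaling) is (3, -2, 1, -1).

3e₁ - 2e₂ + e₃ - e₄ = 0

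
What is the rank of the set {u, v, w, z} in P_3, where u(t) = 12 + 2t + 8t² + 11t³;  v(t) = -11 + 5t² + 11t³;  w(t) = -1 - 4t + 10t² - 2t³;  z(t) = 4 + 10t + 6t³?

Use coordinates relative to {1, t, …, t³}.
Put the 4×4 matrix [u|v|w|z] into echelon form.
Exactly 4 pivots survive; hence the rank is 4.

4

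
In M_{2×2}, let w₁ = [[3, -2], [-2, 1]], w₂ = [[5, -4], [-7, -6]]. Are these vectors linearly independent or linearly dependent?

linearly independent

Write each element as a coordinate vector in ℝ⁴ using {E₁₁, E₁₂, E₂₁, E₂₂}.
Row-reduce the matrix whose columns are w₁, w₂.
The reduction yields 2 nonzero rows, so the rank is 2.
Since rank = 2 (the number of vectors), the set is linearly independent.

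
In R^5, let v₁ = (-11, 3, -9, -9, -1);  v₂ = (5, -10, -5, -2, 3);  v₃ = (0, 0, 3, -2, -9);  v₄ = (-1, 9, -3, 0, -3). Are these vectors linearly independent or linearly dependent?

linearly independent

Place the vectors as rows of a 4×5 matrix and reduce to echelon form.
The reduction yields 4 nonzero rows, so the rank is 4.
Since rank = 4 (the number of vectors), the set is linearly independent.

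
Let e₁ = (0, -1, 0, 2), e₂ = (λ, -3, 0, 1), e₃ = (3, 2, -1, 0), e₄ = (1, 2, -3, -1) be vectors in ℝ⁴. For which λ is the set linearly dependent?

The set is linearly dependent precisely when det[e₁; e₂; e₃; e₄] = 0.
The determinant works out to 9*λ + 40.
Solving 9*λ + 40 = 0 yields λ = -40/9.

λ = -40/9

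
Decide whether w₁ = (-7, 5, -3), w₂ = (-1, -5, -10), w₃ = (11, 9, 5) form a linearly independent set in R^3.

Form the 3×3 matrix with these as columns; its determinant is -1118.
A nonzero determinant means the columns are linearly independent.

linearly independent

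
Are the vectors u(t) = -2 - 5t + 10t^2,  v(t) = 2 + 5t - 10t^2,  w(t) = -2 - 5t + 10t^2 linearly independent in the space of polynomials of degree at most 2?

Write each element as a coordinate vector in ℝ³ using {1, t, t^2}.
Two of the vectors are equal, giving an immediate dependence.

linearly dependent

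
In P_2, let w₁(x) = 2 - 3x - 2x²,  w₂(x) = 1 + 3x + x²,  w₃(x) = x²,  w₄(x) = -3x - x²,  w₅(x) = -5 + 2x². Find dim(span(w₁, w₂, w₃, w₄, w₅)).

Use coordinates relative to {1, x, x²}.
Put the 3×5 matrix [w₁|w₂|w₃|w₄|w₅] into echelon form.
Reduction leaves 3 leading entries, giving rank 3.
(With 5 elements in a 3-dimensional space the rank is at most 3.)

3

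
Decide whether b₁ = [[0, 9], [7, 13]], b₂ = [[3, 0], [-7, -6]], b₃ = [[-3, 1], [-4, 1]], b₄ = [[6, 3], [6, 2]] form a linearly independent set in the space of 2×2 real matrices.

linearly dependent

Take coordinates with respect to the standard basis {E₁₁, E₁₂, E₂₁, E₂₂}.
The matrix [b₁|b₂|b₃|b₄] has determinant 0.
A zero determinant means the columns are linearly dependent.
Indeed b₁ + b₂ - 3b₃ - 2b₄ = 0.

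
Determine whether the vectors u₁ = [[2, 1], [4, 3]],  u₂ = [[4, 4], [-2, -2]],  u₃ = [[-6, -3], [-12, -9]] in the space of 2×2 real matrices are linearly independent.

linearly dependent

Write each element as a coordinate vector in ℝ⁴ using {E₁₁, E₁₂, E₂₁, E₂₂}.
Place the vectors as rows of a 3×4 matrix and reduce to echelon form.
The reduction yields 2 nonzero rows, so the rank is 2.
Since rank 2 < 3, the set is linearly dependent.
Indeed 3u₁ + u₃ = 0.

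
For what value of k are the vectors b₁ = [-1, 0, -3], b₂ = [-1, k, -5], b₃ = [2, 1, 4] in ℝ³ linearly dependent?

Dependence holds iff the 3×3 matrix [b₁ b₂ b₃] is singular.
The determinant works out to 2*k - 2.
Setting this to zero gives k = 1.

k = 1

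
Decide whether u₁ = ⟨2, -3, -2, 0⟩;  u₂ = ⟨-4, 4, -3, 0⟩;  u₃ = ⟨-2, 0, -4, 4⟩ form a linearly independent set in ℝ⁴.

linearly independent

Row-reduce the matrix whose columns are u₁, u₂, u₃.
The reduction yields 3 nonzero rows, so the rank is 3.
Since rank = 3 (the number of vectors), the set is linearly independent.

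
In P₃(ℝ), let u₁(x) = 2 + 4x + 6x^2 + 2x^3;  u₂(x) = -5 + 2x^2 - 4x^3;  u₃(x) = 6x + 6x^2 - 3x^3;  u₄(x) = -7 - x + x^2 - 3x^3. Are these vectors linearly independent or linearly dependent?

linearly independent

Take coordinates with respect to the standard basis {1, x, …, x^3}.
Place the vectors as rows of a 4×4 matrix and reduce to echelon form.
The reduction yields 4 nonzero rows, so the rank is 4.
Since rank = 4 (the number of vectors), the set is linearly independent.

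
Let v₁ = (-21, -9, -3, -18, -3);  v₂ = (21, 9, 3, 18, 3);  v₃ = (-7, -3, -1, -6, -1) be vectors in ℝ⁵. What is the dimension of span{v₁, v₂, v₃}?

Row-reduce the 3×5 matrix with these as rows.
Exactly 1 pivot survives; hence the rank is 1.

dim = 1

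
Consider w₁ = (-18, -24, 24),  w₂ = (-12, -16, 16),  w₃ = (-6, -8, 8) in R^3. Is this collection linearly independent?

linearly dependent

Place the vectors as rows of a 3×3 matrix and reduce to echelon form.
The reduction yields 1 nonzero row, so the rank is 1.
Since rank 1 < 3, the set is linearly dependent.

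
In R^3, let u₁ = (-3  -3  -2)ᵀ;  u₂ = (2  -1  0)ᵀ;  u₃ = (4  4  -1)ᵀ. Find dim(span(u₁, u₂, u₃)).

Apply Gaussian elimination to the matrix whose rows are u₁, u₂, u₃.
There are 3 pivot columns, so rank = 3.

3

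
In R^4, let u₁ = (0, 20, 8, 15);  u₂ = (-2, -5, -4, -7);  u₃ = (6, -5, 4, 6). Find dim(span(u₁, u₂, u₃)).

Put the 4×3 matrix [u₁|u₂|u₃] into echelon form.
Exactly 2 pivots survive; hence the rank is 2.

dim = 2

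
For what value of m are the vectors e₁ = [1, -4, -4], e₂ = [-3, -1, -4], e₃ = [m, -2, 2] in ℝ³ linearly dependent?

m = 29/6

The vectors are dependent exactly when the determinant of the matrix with rows e₁, e₂, e₃ vanishes.
Expanding, det = 12*m - 58.
Solving 12*m - 58 = 0 yields m = 29/6.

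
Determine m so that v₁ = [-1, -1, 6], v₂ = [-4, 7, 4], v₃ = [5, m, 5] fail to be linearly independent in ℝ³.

Place the vectors as rows of a 3×3 matrix; dependence ⇔ determinant zero.
The determinant works out to -20*m - 285.
Solving -20*m - 285 = 0 yields m = -57/4.

m = -57/4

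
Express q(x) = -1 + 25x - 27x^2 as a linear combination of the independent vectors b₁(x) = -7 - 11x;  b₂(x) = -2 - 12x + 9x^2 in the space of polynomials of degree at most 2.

q = b₁ - 3b₂

Identify each element with its coordinate vector in ℝ³ via {1, x, x^2}.
Write q = c₁b₁ + c₂b₂ and equate components.
Back-substitution yields (c₁, c₂) = (1, -3).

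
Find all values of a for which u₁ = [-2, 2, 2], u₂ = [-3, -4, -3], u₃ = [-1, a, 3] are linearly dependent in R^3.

a = 10/3

Dependence holds iff the 3×3 matrix [u₁ u₂ u₃] is singular.
The determinant works out to 40 - 12*a.
This vanishes exactly when a = 10/3.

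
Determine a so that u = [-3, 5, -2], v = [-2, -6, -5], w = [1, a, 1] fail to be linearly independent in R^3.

The vectors are dependent exactly when the determinant of the matrix with rows u, v, w vanishes.
Expanding, det = -11*a - 9.
Setting this to zero gives a = -9/11.

a = -9/11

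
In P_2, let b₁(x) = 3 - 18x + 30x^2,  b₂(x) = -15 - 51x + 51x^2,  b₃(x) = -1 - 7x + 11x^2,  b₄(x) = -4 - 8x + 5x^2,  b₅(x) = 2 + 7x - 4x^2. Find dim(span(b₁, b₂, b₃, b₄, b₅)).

3

Pass to coordinate vectors with respect to the basis {1, x, x^2}.
Put the 3×5 matrix [b₁|b₂|b₃|b₄|b₅] into echelon form.
Reduction leaves 3 leading entries, giving rank 3.
(With 5 elements in a 3-dimensional space the rank is at most 3.)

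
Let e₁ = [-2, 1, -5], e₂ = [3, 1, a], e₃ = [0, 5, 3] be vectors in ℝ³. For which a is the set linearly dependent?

a = 9

Place the vectors as rows of a 3×3 matrix; dependence ⇔ determinant zero.
Cofactor expansion gives det = 10*a - 90.
This vanishes exactly when a = 9.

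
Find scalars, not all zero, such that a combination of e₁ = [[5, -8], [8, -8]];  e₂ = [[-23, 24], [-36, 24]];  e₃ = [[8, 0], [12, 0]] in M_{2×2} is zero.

Take coordinates with respect to {E₁₁, E₁₂, E₂₁, E₂₂}.
Row-reduce the matrix with e₁, e₂, e₃ as columns; the null space gives the coefficients.
A generator of the null space is (3, 1, 1).

3e₁ + e₂ + e₃ = 0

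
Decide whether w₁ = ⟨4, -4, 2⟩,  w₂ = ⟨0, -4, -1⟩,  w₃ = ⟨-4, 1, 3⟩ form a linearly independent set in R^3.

Form the 3×3 matrix with these as columns; its determinant is -92.
A nonzero determinant means the columns are linearly independent.

linearly independent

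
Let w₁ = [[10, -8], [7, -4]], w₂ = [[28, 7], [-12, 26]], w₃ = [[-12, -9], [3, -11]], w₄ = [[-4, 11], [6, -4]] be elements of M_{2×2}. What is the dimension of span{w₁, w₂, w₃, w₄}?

Use coordinates relative to {E₁₁, E₁₂, E₂₁, E₂₂}.
Form the matrix with w₁, w₂, w₃, w₄ as columns and reduce.
Reduction leaves 3 leading entries, giving rank 3.

3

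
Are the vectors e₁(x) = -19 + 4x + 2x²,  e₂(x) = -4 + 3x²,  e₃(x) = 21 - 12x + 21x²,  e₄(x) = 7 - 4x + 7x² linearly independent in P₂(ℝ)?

linearly dependent

Write each element as a coordinate vector in ℝ³ using {1, x, x²}.
There are 4 vectors in a 3-dimensional space, so they cannot be linearly independent.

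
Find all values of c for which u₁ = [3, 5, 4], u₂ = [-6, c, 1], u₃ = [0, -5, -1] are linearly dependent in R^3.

The vectors are dependent exactly when the determinant of the matrix with rows u₁, u₂, u₃ vanishes.
Cofactor expansion gives det = 105 - 3*c.
Solving 105 - 3*c = 0 yields c = 35.

c = 35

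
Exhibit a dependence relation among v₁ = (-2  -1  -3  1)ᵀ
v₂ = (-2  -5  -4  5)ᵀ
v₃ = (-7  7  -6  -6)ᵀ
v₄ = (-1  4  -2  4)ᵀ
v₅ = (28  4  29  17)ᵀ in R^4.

Row-reduce the matrix with v₁, v₂, v₃, v₄, v₅ as columns; the null space gives the coefficients.
One solution (up to scaling) is (3, 2, 3, -3, 1).

3v₁ + 2v₂ + 3v₃ - 3v₄ + v₅ = 0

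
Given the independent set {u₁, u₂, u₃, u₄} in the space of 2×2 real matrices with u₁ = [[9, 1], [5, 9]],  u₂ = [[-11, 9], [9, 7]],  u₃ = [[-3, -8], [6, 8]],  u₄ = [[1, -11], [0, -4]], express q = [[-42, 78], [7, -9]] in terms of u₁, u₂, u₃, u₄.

Work in coordinates with respect to the standard basis {E₁₁, E₁₂, E₂₁, E₂₂}.
Set up the augmented matrix [u₁ | u₂ | u₃ | u₄ | q] and row-reduce.
Back-substitution yields (c₁, …, c₄) = (-1, 4, -4, -1).

q = -u₁ + 4u₂ - 4u₃ - u₄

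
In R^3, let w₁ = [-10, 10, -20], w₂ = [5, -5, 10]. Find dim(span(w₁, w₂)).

Apply Gaussian elimination to the matrix whose rows are w₁, w₂.
There is 1 pivot column, so rank = 1.

1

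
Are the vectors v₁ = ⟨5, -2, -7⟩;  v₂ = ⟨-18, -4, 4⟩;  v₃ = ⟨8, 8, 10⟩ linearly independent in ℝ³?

linearly dependent

Row-reduce the matrix whose columns are v₁, v₂, v₃.
The reduction yields 2 nonzero rows, so the rank is 2.
Since rank 2 < 3, the set is linearly dependent.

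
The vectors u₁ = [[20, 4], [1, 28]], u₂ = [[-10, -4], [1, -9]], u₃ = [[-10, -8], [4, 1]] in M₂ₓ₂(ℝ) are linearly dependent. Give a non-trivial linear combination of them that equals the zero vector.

u₁ + 3u₂ - u₃ = 0

Pass to coordinate vectors relative to the basis {E₁₁, E₁₂, E₂₁, E₂₂}.
Write the vectors as columns of a matrix and find a nonzero vector in its null space.
The free variable yields coefficients (1, 3, -1) (any nonzero multiple also works).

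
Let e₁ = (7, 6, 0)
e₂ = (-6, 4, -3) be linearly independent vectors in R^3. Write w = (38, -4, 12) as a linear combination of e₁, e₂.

Set up the augmented matrix [e₁ | e₂ | w] and row-reduce.
The system has the unique solution (α₁, α₂) = (2, -4).

w = 2e₁ - 4e₂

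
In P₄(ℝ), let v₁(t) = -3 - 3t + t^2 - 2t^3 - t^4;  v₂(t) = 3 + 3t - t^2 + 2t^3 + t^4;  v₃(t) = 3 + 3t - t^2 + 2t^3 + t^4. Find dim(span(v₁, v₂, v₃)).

Pass to coordinate vectors with respect to the basis {1, t, …, t^4}.
Apply Gaussian elimination to the matrix whose rows are v₁, v₂, v₃.
Reduction leaves 1 leading entry, giving rank 1.

dim = 1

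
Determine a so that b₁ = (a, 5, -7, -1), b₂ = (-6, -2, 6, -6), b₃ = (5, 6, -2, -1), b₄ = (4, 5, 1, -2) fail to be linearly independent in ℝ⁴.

Place the vectors as rows of a 4×4 matrix; dependence ⇔ determinant zero.
The determinant works out to 128 - 64*a.
This vanishes exactly when a = 2.

a = 2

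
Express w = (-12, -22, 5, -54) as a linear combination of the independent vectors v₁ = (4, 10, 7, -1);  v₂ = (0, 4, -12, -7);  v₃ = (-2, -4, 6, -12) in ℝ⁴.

Set up the augmented matrix [v₁ | v₂ | v₃ | w] and row-reduce.
The system has the unique solution (a₁, a₂, a₃) = (-1, 1, 4).

w = -v₁ + v₂ + 4v₃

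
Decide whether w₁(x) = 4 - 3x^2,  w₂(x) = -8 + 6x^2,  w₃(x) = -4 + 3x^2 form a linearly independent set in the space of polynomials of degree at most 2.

Take coordinates with respect to the standard basis {1, x, x^2}.
One vector is a scalar multiple of another, so the set is dependent.

linearly dependent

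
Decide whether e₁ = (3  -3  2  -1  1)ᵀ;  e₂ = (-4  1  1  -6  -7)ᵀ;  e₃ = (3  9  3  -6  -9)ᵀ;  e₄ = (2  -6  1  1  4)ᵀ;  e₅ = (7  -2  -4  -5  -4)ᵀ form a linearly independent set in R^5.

linearly dependent

Place the vectors as rows of a 5×5 matrix and reduce to echelon form.
The reduction yields 4 nonzero rows, so the rank is 4.
Since rank 4 < 5, the set is linearly dependent.
Indeed 3e₁ - e₃ - 3e₄ = 0.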